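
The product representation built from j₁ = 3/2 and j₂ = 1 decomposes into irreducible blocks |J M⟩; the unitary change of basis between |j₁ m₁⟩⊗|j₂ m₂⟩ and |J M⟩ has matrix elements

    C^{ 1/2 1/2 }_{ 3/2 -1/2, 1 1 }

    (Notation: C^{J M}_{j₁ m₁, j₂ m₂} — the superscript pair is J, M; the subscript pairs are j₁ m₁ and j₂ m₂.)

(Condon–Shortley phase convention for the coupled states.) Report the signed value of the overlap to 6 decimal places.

+√(1/6) ≈ +0.408248

triangle: 2!·1!·0!/4! = 2/24
(j±m)!: 1!·2!·2!·0!·1!·0! = 4
prefactor² = (2J+1)·Δ·N² = 2/3
  k=2: +1/(2!·0!·0!·0!·1!·0!) = 1/2
Σ = 1/2  ⇒  CG² = 2/3·(1/2)² = 1/6
CG = +√(1/6) = +0.408248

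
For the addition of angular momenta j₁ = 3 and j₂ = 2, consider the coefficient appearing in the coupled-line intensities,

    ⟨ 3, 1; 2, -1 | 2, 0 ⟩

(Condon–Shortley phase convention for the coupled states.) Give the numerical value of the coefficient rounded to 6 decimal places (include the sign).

−√(1/7) = -0.377964

triangle: 3!*3!*1!/8! = 36/40320
(j±m)!: 4!*2!*1!*3!*2!*2! = 1152
prefactor² = (2J+1)*Δ*N² = 36/7
  k=0: +1/(0!*3!*2!*1!*1!*0!) = 1/12
  k=1: −1/(1!*2!*1!*0!*2!*1!) = -1/4
Σ = -1/6  ⇒  CG² = 36/7*(-1/6)² = 1/7
CG = −√(1/7) = -0.377964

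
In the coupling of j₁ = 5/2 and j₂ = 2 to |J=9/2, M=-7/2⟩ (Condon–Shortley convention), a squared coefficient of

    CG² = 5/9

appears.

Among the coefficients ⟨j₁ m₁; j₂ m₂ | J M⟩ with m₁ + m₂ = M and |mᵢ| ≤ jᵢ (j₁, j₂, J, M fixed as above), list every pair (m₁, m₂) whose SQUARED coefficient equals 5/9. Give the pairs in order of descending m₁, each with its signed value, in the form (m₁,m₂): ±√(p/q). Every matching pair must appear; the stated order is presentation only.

Admissible pairs with m₁+m₂ = M = -7/2: (-5/2,-1), (-3/2,-2)
  (m₁,m₂)=(-3/2,-2): CG² = 5/9, CG = +√(5/9)   ← matches the target
  (m₁,m₂)=(-5/2,-1): CG² = 4/9, CG = +√(4/9)
Pairs with CG² = 5/9: (-3/2,-2): +√(5/9)

(-3/2,-2): +√(5/9)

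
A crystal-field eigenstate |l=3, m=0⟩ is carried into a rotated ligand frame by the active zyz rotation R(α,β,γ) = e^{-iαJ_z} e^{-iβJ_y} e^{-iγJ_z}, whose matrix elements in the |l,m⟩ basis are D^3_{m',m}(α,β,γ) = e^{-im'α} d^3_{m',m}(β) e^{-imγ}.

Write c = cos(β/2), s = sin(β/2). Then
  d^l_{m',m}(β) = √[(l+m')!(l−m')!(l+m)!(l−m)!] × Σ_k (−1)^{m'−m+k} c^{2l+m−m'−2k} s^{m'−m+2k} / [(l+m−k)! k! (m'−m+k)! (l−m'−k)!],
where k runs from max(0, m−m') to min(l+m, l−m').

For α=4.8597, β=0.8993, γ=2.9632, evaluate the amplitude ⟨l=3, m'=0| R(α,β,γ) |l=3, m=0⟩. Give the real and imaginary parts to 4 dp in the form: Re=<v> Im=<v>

Re=-0.3312 Im=0.0000

Split into d^3_{0,0}(β=0.8993) × two z-phases.
c=cos(0.899300/2)=0.900599, s=sin(0.899300/2)=0.434650; N=√[6·6·6·6]=36.000000
The bounds max(0,m−m')=0 and min(l+m,l−m')=3 give 4 terms
  k=0: (−1)^0·36.0000/(36)·0.9006^6·0.4347^0 = +0.533568
  k=1: (−1)^1·36.0000/(4)·0.9006^4·0.4347^2 = -1.118533
  k=2: (−1)^2·36.0000/(4)·0.9006^2·0.4347^4 = +0.260535
  k=3: (−1)^3·36.0000/(36)·0.9006^0·0.4347^6 = -0.006743
d^3_{0,0}(0.8993) = +0.533568 -1.118533 +0.260535 -0.006743 = -0.331174
Phases: e^{-i·(0)·4.8597}=+1.000000+0.000000i, e^{-i·(0)·2.9632}=+1.000000+0.000000i ⇒ D=-0.331174+0.000000i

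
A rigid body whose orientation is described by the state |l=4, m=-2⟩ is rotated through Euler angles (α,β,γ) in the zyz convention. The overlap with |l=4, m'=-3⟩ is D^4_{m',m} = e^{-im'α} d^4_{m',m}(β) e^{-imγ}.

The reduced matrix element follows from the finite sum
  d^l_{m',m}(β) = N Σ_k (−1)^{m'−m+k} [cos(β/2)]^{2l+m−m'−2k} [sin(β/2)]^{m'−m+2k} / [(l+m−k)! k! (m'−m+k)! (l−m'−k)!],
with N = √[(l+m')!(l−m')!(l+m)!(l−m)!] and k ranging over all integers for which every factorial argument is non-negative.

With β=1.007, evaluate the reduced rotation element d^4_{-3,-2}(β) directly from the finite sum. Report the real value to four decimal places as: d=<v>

d=0.0640

d^4_{-3,-2}(β=1.0070) via the finite sum:
With c≡cos(β/2)=0.875899 and s≡sin(β/2)=0.482494, N=[1·5040·2·720]^{1/2}=2693.993318
k∈{1,2} keeps every argument non-negative
  k=1: (−1)^0·2693.9933/(720)·0.8759^7·0.4825^1 = +0.714060
  k=2: (−1)^1·2693.9933/(240)·0.8759^5·0.4825^3 = -0.650028
d^4_{-3,-2}(1.0070) = +0.714060 -0.650028 = +0.064032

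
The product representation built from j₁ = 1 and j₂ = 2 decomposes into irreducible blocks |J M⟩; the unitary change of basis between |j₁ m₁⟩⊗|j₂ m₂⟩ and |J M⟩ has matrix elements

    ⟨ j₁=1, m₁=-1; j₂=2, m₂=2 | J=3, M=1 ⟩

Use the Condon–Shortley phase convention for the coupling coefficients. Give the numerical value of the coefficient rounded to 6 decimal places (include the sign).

+0.258199

j₁+j₂−J=0  J+j₁−j₂=2  J−j₁+j₂=4  j₁+j₂+J+1=7
(j₁±m₁, j₂±m₂, J±M) = (0,2,4,0,4,2)
P² = 768/5
sum k=0..0:
  [0] +1/48 = 1/48
S = 1/48
C² = P²·S² = 1/15 ; C = +0.258199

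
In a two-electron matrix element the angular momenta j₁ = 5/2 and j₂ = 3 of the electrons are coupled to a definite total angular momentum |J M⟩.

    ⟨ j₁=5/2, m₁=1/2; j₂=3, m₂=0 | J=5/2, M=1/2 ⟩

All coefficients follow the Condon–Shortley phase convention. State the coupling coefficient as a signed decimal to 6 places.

triangle: 3!×2!×3!/9! = 72/362880
(j±m)!: 3!×2!×3!×3!×3!×2! = 5184
prefactor² = (2J+1)×Δ×N² = 216/35
  k=0: +1/(0!×3!×2!×3!×0!×0!) = 1/72
  k=1: −1/(1!×2!×1!×2!×1!×1!) = -1/4
  k=2: +1/(2!×1!×0!×1!×2!×2!) = 1/8
Σ = -1/9  ⇒  CG² = 216/35×(-1/9)² = 8/105
CG = −√(8/105) = -0.276026

−√(8/105) = -0.276026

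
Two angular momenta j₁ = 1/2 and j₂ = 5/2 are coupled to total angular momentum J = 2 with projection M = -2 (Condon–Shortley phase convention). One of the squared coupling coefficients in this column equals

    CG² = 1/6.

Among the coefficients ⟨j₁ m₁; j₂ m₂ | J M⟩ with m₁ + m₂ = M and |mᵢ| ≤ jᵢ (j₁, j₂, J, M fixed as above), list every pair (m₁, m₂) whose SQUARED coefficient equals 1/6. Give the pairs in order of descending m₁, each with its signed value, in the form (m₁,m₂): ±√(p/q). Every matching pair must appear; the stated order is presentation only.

(-1/2,-3/2): −√(1/6)

Admissible pairs with m₁+m₂ = M = -2: (-1/2,-3/2), (1/2,-5/2)
  (m₁,m₂)=(1/2,-5/2): CG² = 5/6, CG = +√(5/6)
  (m₁,m₂)=(-1/2,-3/2): CG² = 1/6, CG = −√(1/6)   ← matches the target
Pairs with CG² = 1/6: (-1/2,-3/2): −√(1/6)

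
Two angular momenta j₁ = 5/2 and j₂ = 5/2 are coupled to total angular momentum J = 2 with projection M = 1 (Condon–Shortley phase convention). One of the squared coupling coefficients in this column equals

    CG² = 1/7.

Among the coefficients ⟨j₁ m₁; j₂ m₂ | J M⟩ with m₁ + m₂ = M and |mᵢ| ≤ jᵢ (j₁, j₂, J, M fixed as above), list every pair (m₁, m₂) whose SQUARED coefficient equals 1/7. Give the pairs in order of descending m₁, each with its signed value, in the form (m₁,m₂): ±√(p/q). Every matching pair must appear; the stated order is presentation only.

Admissible pairs with m₁+m₂ = M = 1: (-3/2,5/2), (-1/2,3/2), (1/2,1/2), (3/2,-1/2), (5/2,-3/2)
  (m₁,m₂)=(5/2,-3/2): CG² = 5/14, CG = +√(5/14)
  (m₁,m₂)=(3/2,-1/2): CG² = 1/7, CG = −√(1/7)   ← matches the target
  (m₁,m₂)=(1/2,1/2): CG² = 0/1, CG = 0
  (m₁,m₂)=(-1/2,3/2): CG² = 1/7, CG = +√(1/7)   ← matches the target
  (m₁,m₂)=(-3/2,5/2): CG² = 5/14, CG = −√(5/14)
Pairs with CG² = 1/7: (3/2,-1/2): −√(1/7); (-1/2,3/2): +√(1/7)

(3/2,-1/2): −√(1/7); (-1/2,3/2): +√(1/7)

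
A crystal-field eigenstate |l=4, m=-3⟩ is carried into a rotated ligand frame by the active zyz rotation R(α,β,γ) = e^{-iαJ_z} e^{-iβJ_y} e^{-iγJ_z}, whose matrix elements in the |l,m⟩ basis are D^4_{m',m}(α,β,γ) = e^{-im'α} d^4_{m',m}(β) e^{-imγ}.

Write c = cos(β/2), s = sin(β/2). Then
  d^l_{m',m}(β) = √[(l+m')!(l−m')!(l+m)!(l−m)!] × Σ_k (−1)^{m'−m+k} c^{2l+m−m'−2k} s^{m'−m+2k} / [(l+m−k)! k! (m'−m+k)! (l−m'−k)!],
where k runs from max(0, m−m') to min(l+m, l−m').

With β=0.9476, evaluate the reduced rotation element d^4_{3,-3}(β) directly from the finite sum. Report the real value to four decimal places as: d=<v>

d=0.0481

d^4_{3,-3}(β=0.9476) via the finite sum:
With c≡cos(β/2)=0.889841 and s≡sin(β/2)=0.456271, N=[5040·1·1·5040]^{1/2}=5040.000000
Admissible k: 0..1 (factorial args all ≥0)
  k=0: (−1)^6·5040.0000/(720)·0.8898^2·0.4563^6 = +0.050010
  k=1: (−1)^7·5040.0000/(5040)·0.8898^0·0.4563^8 = -0.001878
d^4_{3,-3}(0.9476) = +0.050010 -0.001878 = +0.048132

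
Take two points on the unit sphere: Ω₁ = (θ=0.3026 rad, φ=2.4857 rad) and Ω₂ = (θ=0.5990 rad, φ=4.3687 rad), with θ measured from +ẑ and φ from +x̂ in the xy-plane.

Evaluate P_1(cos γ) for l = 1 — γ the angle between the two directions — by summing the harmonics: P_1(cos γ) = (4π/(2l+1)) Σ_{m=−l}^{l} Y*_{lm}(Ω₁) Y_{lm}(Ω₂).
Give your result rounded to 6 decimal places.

Addition theorem: P_1(cos γ) = (4π/3) Σ_m Y*_{lm}(Ω₁) Y_{lm}(Ω₂), m = −1…1:
  [-1]  conj(Y_{1,-1})(Ω₁) = (-0.081595, 0.062791) ; Y_{1,-1}(Ω₂) = (-0.065639, 0.183403) ; Δ = (-0.006160, -0.019086)
  [+0]  conj(Y_{1,0})(Ω₁) = (0.466403, -0.000000) ; Y_{1,0}(Ω₂) = (0.403537, 0.000000) ; Δ = (0.188211, 0.000000)
  [+1]  conj(Y_{1,1})(Ω₁) = (0.081595, 0.062791) ; Y_{1,1}(Ω₂) = (0.065639, 0.183403) ; Δ = (-0.006160, 0.019086)
Accumulated sum (0.175890, 0.000000); after 4π/(2l+1) scaling, (0.736767, 0.000000) ⇒ P_1 = 0.736767

0.736767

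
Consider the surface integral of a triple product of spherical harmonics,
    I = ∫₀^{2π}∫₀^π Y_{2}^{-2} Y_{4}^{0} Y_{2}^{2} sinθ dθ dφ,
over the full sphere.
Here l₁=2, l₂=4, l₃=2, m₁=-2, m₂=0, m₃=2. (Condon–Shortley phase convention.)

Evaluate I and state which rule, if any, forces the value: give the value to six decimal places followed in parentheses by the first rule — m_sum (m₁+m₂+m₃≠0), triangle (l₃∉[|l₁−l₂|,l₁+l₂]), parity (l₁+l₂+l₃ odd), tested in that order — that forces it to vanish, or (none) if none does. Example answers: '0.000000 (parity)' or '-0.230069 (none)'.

0.040299 (none)

Rules hold: Σm=0, L=8 even, 2≤2≤6.
N = 5·9·5 = 225
Δ = 4!·0!·4!/9! = 1/630
Racah Σ t=2..2: t=2:+1/16 = 1/16
⇒ 3j(2 4 2; 0 0 0)² = 2/35, sgn +1
Racah Σ t=4..4: t=4:+1/576 = 1/576
⇒ 3j(2 4 2; -2 0 2)² = 1/630, sgn +1
4πI² = N·(3j₀)²·(3jₘ)² = 1/49
I = +1·√(0.0204082/4π) = 0.04029926
No selection rule forces the value: the integral is nonzero (none).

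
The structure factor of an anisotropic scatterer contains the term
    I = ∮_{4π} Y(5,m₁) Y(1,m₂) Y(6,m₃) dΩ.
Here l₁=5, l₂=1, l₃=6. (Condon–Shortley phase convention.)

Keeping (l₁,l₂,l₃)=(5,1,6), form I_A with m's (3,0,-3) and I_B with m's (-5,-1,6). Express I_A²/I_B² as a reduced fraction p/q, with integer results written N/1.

l's match ⇒ only the (l;m) 3-j factors differ between A and B.
A: triangle coeff Δ(5,1,6) = 1/858; Σ_t [0,0]: t=0:+1/80640 = 1/80640; (3j)²=9/286 [(5 1 6; 3 0 -3)], sign=-1
B: triangle coeff Δ(5,1,6) = 1/858; Σ_t [0,0]: t=0:+1/7257600 = 1/7257600; (3j)²=1/13 [(5 1 6; -5 -1 6)], sign=+1
I_A²/I_B² = (9/286)/(1/13) = 9/22

9/22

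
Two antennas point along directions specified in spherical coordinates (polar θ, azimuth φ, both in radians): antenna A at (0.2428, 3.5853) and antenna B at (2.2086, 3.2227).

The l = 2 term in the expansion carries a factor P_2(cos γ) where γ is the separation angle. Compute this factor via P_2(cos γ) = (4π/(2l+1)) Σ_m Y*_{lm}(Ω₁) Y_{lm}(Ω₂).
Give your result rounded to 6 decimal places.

-0.263144

Summing Y*_{l m}(θ₁,φ₁)·Y_{l m}(θ₂,φ₂) over m ∈ [−2, 2]; prefactor 4π/(2·2+1) = 2.513274:
  m=-2: (+0.014098+0.017314i) × (+0.246052-0.040267i) = +0.004166+0.003692i  (running Σ = +0.004166+0.003692i)
  m=-1: (-0.162831-0.077397i) × (+0.368352-0.029942i) = -0.062297-0.023634i  (running Σ = -0.058131-0.019941i)
  m=0: (+0.576092-0.000000i) × (+0.020065+0.000000i) = +0.011559+0.000000i  (running Σ = -0.046571-0.019941i)
  m=1: (+0.162831-0.077397i) × (-0.368352-0.029942i) = -0.062297+0.023634i  (running Σ = -0.108868+0.003692i)
  m=2: (+0.014098-0.017314i) × (+0.246052+0.040267i) = +0.004166-0.003692i  (running Σ = -0.104702+0.000000i)
Accumulated sum -0.104702+0.000000i; after 4π/(2l+1) scaling, -0.263144+0.000000i ⇒ P_2 = -0.263144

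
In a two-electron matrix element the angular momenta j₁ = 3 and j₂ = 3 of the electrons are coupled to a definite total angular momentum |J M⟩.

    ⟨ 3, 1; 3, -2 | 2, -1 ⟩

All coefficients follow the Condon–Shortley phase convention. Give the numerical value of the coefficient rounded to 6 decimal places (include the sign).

−√(5/28) = -0.422577

triangle: 4!*2!*2!/9! = 96/362880
(j±m)!: 4!*2!*1!*5!*1!*3! = 34560
prefactor² = (2J+1)*Δ*N² = 320/7
  k=0: +1/(0!*4!*2!*1!*0!*1!) = 1/48
  k=1: −1/(1!*3!*1!*0!*1!*2!) = -1/12
Σ = -1/16  ⇒  CG² = 320/7*(-1/16)² = 5/28
CG = −√(5/28) = -0.422577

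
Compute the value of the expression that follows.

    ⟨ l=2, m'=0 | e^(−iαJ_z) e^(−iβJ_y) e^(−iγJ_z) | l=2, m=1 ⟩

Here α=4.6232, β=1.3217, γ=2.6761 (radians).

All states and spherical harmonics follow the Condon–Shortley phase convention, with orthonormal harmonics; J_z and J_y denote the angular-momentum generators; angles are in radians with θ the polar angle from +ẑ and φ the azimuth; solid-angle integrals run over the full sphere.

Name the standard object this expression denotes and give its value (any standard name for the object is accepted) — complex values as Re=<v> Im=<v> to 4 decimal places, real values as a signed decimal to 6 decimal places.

This is a Wigner D-matrix element — the rotation-matrix element ⟨l m'| R(α,β,γ) |l m⟩ in the angular-momentum basis.
Split into d^2_{0,1}(β=1.3217) × two z-phases.
c=cos(1.321700/2)=0.789471, s=sin(1.321700/2)=0.613788; N=√[2·2·6·1]=4.898979
Admissible k: 1..2 (factorial args all ≥0)
  k=1: (−1)^0·4.8990/(2)·0.7895^3·0.6138^1 = +0.739780
  k=2: (−1)^1·4.8990/(2)·0.7895^1·0.6138^3 = -0.447164
d^2_{0,1}(1.3217) = +0.739780 -0.447164 = +0.292615
D = (+1.000000+0.000000i)·(+0.292615)·(-0.893601-0.448863i) = -0.261481-0.131344i

Wigner D-matrix element, Re=-0.2615 Im=-0.1313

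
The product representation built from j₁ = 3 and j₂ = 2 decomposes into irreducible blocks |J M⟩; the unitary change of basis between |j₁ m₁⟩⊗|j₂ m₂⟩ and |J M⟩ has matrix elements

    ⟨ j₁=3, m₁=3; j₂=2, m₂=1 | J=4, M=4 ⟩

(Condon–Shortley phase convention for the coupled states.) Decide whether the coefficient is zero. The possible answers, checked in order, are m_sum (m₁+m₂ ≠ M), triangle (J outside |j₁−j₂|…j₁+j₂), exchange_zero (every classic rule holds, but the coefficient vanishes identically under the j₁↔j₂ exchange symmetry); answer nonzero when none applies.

m-sum: m₁+m₂ = 3+1 = 4, M = 4  ✓
triangle: |j₁−j₂| = 1 ≤ J = 4 ≤ j₁+j₂ = 5  ✓
exchange: j₁≠j₂ or m₁≠m₂ — the exchange symmetry imposes no constraint here
value check: CG = +√(3/5) = +0.774597 ≠ 0

nonzero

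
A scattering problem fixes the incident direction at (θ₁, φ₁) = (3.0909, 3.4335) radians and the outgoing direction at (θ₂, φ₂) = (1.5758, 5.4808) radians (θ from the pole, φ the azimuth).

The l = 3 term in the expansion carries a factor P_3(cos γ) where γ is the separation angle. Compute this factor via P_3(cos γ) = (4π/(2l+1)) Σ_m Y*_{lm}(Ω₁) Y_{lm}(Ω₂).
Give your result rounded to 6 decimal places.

Expand P_3 via completeness: Σ_{m} conj(Y_{3,m}) at Ω₁ times Y_{3,m} at Ω₂ —
  [-3]  conj(Y_{3,-3})(Ω₁) = (-0.000035, -0.000042) ; Y_{3,-3}(Ω₂) = (-0.309655, 0.279600) ; Δ = (0.000022, 0.000003)
  [-2]  conj(Y_{3,-2})(Ω₁) = (-0.002187, -0.001445) ; Y_{3,-2}(Ω₂) = (0.000174, -0.005111) ; Δ = (-0.000008, 0.000011)
  [-1]  conj(Y_{3,-1})(Ω₁) = (-0.062531, -0.018790) ; Y_{3,-1}(Ω₂) = (-0.224577, -0.232340) ; Δ = (0.009677, 0.018748)
  [+0]  conj(Y_{3,0})(Ω₁) = (-0.740609, -0.000000) ; Y_{3,0}(Ω₂) = (0.005602, 0.000000) ; Δ = (-0.004149, -0.000000)
  [+1]  conj(Y_{3,1})(Ω₁) = (0.062531, -0.018790) ; Y_{3,1}(Ω₂) = (0.224577, -0.232340) ; Δ = (0.009677, -0.018748)
  [+2]  conj(Y_{3,2})(Ω₁) = (-0.002187, 0.001445) ; Y_{3,2}(Ω₂) = (0.000174, 0.005111) ; Δ = (-0.000008, -0.000011)
  [+3]  conj(Y_{3,3})(Ω₁) = (0.000035, -0.000042) ; Y_{3,3}(Ω₂) = (0.309655, 0.279600) ; Δ = (0.000022, -0.000003)
Total Σ_m = (0.015236, 0.000000). Multiply by 1.795196: (0.027351, 0.000000). P_3(cos γ) = 0.027351

0.027351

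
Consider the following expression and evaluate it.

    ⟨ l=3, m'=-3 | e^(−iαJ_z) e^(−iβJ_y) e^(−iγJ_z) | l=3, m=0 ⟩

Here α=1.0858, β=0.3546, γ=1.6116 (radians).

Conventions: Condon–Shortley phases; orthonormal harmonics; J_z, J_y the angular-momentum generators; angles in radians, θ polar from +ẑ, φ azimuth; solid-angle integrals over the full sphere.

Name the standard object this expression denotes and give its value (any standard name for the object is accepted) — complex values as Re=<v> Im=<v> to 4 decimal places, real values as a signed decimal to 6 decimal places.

This is a Wigner D-matrix element — the rotation-matrix element ⟨l m'| R(α,β,γ) |l m⟩ in the angular-momentum basis.
D^3_{-3,0}(1.0858,0.3546,1.6116) = e^{-i·-3·1.0858}·d^3_{-3,0}(0.3546)·e^{-i·0·1.6116}. Compute d first:
With c≡cos(β/2)=0.984323 and s≡sin(β/2)=0.176373, N=[1·720·6·6]^{1/2}=160.996894
The bounds max(0,m−m')=3 and min(l+m,l−m')=3 give 1 term
  k=3: (−1)^0·160.9969/(36)·0.9843^3·0.1764^3 = +0.023400
d^3_{-3,0}(0.3546) = +0.023400
Phases: e^{-i·(-3)·1.0858}=-0.993302-0.115549i, e^{-i·(0)·1.6116}=+1.000000+0.000000i ⇒ D=-0.023244-0.002704i

Wigner D-matrix element, Re=-0.0232 Im=-0.0027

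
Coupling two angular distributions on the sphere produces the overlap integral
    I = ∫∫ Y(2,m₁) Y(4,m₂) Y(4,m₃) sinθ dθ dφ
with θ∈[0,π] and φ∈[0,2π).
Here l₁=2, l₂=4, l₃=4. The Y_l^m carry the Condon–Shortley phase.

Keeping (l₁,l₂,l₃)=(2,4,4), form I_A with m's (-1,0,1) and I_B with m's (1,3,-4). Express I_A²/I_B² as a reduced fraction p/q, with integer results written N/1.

Same 2,4,4: normalisation and zero-m 3j drop out of the ratio.
A: Δ: 2! 2! 6! / 11! → 1/13860; sum: t=1:−1/72 t=2:+1/96 = -1/288; 3j²(2 4 4; -1 0 1) = Δ·Π!·Σ² = 1/462  (sign +1)
B: Δ: 2! 2! 6! / 11! → 1/13860; sum: t=1:−1/1440 = -1/1440; 3j²(2 4 4; 1 3 -4) = Δ·Π!·Σ² = 7/165  (sign -1)
I_A²/I_B² = (1/462)/(7/165) = 5/98

5/98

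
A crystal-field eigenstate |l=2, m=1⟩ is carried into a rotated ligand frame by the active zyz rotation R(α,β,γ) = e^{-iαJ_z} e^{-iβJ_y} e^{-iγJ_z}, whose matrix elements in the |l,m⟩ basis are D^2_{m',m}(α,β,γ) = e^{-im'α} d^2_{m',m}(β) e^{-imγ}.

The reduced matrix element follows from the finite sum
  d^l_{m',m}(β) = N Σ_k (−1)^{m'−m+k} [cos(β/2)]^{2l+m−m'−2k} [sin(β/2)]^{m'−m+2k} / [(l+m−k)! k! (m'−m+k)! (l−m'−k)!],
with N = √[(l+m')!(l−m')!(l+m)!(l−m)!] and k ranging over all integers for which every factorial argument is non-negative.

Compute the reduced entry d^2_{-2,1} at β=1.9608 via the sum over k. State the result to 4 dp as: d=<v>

d^2_{-2,1}(β=1.9608) via the finite sum:
c=cos(1.960800/2)=0.556690, s=sin(1.960800/2)=0.830720; N=√[1·24·6·1]=12.000000
Admissible k: 3..3 (factorial args all ≥0)
  k=3: (−1)^0·12.0000/(6)·0.5567^1·0.8307^3 = +0.638275
d^2_{-2,1}(1.9608) = +0.638275

d=0.6383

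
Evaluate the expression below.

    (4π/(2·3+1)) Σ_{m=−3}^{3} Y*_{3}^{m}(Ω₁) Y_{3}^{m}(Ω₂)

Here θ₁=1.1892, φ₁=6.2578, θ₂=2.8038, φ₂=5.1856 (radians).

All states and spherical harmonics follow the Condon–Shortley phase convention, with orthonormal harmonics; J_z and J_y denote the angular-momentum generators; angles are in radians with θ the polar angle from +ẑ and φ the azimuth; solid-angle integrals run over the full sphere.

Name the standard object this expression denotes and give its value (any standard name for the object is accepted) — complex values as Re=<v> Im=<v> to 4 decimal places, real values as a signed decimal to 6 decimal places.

This sum is the spherical-harmonic addition theorem: it equals the Legendre polynomial P_l(cos γ) of the angle γ between the two directions.
Term-by-term m-sum for l=3 (normalisation 4π/7 = 1.795196):
  m=-3: Y*=(0.332547, -0.025374)  Y=(-0.015013, -0.002287)  product (-0.005051, -0.000380)
  m=-2: Y*=(0.327386, -0.016636)  Y=(0.061909, -0.085921)  product (0.018839, -0.029159)
  m=-1: Y*=(-0.091925, 0.002334)  Y=(0.168443, 0.328983)  product (-0.016252, -0.029849)
  m=+0: Y*=(-0.320550, -0.000000)  Y=(-0.510827, 0.000000)  product (0.163746, 0.000000)
  m=+1: Y*=(0.091925, 0.002334)  Y=(-0.168443, 0.328983)  product (-0.016252, 0.029849)
  m=+2: Y*=(0.327386, 0.016636)  Y=(0.061909, 0.085921)  product (0.018839, 0.029159)
  m=+3: Y*=(-0.332547, -0.025374)  Y=(0.015013, -0.002287)  product (-0.005051, 0.000380)
Σ over m = (0.158818, 0.000000); ×(4π/7) → (0.285109, 0.000000). Real part: 0.285109

Legendre polynomial (addition theorem), +0.285109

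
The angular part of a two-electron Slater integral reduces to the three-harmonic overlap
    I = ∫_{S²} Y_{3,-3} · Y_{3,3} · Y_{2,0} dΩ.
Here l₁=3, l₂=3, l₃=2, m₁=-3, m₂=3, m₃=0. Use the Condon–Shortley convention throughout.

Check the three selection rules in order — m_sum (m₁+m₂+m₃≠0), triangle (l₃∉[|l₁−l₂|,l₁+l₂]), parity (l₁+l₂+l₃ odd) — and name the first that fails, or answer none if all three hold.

none

azimuthal sum: -3 + 3 + 0 = 0  ✓
0 ≤ 2 ≤ 6 (triangle on l)  ✓
L = 3 + 3 + 2 = 8 (even)  ✓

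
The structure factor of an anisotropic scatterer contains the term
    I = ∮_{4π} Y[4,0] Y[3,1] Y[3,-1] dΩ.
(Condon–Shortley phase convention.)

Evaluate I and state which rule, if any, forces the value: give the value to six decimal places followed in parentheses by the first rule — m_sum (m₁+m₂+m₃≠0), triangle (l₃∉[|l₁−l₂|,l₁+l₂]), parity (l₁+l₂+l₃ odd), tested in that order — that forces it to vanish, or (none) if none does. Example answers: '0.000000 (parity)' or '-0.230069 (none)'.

-0.025645 (none)

Rules hold: Σm=0, L=10 even, 1≤3≤7.
N = 9·7·7 = 441
Δ = 4!·4!·2!/11! = 1/34650
Racah Σ t=1..3: t=1:−1/72 t=2:+1/16 t=3:−1/72 = 5/144
⇒ 3j(4 3 3; 0 0 0)² = 2/77, sgn -1
Racah Σ t=2..4: t=2:+1/32 t=3:−1/36 t=4:+1/1152 = 5/1152
⇒ 3j(4 3 3; 0 1 -1)² = 1/1386, sgn +1
4πI² = N·(3j₀)²·(3jₘ)² = 1/121
I = -1·√(0.00826446/4π) = -0.02564498
No selection rule forces the value: the integral is nonzero (none).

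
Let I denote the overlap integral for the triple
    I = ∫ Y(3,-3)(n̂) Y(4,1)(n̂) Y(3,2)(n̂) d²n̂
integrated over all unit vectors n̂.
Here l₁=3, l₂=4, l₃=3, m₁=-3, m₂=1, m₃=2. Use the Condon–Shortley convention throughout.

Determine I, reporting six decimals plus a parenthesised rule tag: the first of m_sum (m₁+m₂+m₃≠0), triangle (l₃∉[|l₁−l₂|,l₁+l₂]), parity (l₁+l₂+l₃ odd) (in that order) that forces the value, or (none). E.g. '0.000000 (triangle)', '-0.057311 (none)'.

0.140463 (none)

Checks pass: Σm=0; 10 even; l₃=3∈[1,7].
(2·3+1)(2·4+1)(2·3+1) = 441
Δ: 4! 2! 4! / 11! → 1/34650
sum: t=1:−1/72 t=2:+1/16 t=3:−1/72 = 5/144
3j²(3 4 3; 0 0 0) = Δ·Π!·Σ² = 2/77  (sign -1)
sum: t=4:+1/288 = 1/288
3j²(3 4 3; -3 1 2) = Δ·Π!·Σ² = 5/231  (sign -1)
combine: 4πI² = 441·2/77·5/231 = 30/121
take √, sign +1: I = 0.14046335
No selection rule forces the value: the integral is nonzero (none).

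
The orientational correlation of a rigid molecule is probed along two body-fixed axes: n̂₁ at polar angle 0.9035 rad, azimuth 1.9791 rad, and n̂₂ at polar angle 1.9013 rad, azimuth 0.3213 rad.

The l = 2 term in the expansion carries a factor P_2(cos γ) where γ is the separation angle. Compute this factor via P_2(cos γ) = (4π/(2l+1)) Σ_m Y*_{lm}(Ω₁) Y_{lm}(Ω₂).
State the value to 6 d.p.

Expand P_2 via completeness: Σ_{m} conj(Y_{2,m}) at Ω₁ times Y_{2,m} at Ω₂ —
  [-2]  conj(Y_{2,-2})(Ω₁) = -0.16319 - 0.17370j ; Y_{2,-2}(Ω₂) = 0.27666 - 0.20711j ; Δ = -0.08112 - 0.01426j
  [-1]  conj(Y_{2,-1})(Ω₁) = -0.14911 + 0.34468j ; Y_{2,-1}(Ω₂) = -0.22500 + 0.07489j ; Δ = 0.00774 - 0.08872j
  [+0]  conj(Y_{2,0})(Ω₁) = 0.04699 + 0.00000j ; Y_{2,0}(Ω₂) = -0.21575 + 0.00000j ; Δ = -0.01014 + 0.00000j
  [+1]  conj(Y_{2,1})(Ω₁) = 0.14911 + 0.34468j ; Y_{2,1}(Ω₂) = 0.22500 + 0.07489j ; Δ = 0.00774 + 0.08872j
  [+2]  conj(Y_{2,2})(Ω₁) = -0.16319 + 0.17370j ; Y_{2,2}(Ω₂) = 0.27666 + 0.20711j ; Δ = -0.08112 + 0.01426j
Total Σ_m = -0.15691 + 0.00000j. Multiply by 2.513274: -0.39435 + 0.00000j. P_2(cos γ) = -0.394349

-0.394349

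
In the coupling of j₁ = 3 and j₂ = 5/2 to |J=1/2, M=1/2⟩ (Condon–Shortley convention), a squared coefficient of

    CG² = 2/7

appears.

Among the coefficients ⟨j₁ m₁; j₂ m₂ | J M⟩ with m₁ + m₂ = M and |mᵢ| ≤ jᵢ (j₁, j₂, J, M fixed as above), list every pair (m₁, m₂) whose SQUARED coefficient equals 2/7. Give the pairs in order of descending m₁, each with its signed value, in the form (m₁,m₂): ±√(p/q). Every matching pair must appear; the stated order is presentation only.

(3,-5/2): +√(2/7)

Admissible pairs with m₁+m₂ = M = 1/2: (-2,5/2), (-1,3/2), (0,1/2), (1,-1/2), (2,-3/2), (3,-5/2)
  (m₁,m₂)=(3,-5/2): CG² = 2/7, CG = +√(2/7)   ← matches the target
  (m₁,m₂)=(2,-3/2): CG² = 5/21, CG = −√(5/21)
  (m₁,m₂)=(1,-1/2): CG² = 4/21, CG = +√(4/21)
  (m₁,m₂)=(0,1/2): CG² = 1/7, CG = −√(1/7)
  (m₁,m₂)=(-1,3/2): CG² = 2/21, CG = +√(2/21)
  (m₁,m₂)=(-2,5/2): CG² = 1/21, CG = −√(1/21)
Pairs with CG² = 2/7: (3,-5/2): +√(2/7)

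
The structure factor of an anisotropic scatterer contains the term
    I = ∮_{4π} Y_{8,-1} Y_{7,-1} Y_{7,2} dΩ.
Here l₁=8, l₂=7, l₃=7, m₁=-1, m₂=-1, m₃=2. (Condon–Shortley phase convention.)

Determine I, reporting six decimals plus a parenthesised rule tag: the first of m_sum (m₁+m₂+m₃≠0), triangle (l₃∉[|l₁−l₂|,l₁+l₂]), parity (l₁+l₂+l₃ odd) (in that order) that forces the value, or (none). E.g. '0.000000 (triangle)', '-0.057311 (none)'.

0.104298 (none)

Rules hold: Σm=0, L=22 even, 1≤7≤15.
N = 17·15·15 = 3825
Δ = 8!·8!·6!/23! = 1/22086194130
Racah Σ t=1..7: t=1:−1/18289152000 t=2:+1/248832000 t=3:−1/24883200 t=4:+1/11943936 t=5:−1/24883200 t=6:+1/248832000 t=7:−1/18289152000 = 11/975421440
⇒ 3j(8 7 7; 0 0 0)² = 1750/289731, sgn -1
Racah Σ t=1..6: t=1:−1/24385536000 t=2:+1/348364800 t=3:−1/37324800 t=4:+1/19906560 t=5:−1/49766400 t=6:+1/746496000 = 11/1463132160
⇒ 3j(8 7 7; -1 -1 2)² = 4000/676039, sgn -1
4πI² = N·(3j₀)²·(3jₘ)² = 75000000/548653937
I = +1·√(0.136698/4π) = 0.10429811
No selection rule forces the value: the integral is nonzero (none).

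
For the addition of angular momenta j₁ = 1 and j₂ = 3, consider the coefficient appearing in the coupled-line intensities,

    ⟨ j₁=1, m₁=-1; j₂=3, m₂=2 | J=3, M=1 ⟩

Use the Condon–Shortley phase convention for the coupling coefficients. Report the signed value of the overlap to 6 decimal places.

-0.645497

√[7·1!1!5!/8! · 0!2!5!1!4!2!] = √(240)
  +(−1)^1/∏(1,0,1,4,0,1)! = -1/24  (running -1/24)
⟨..|..⟩ = √(240)·(-1/24) = -0.645497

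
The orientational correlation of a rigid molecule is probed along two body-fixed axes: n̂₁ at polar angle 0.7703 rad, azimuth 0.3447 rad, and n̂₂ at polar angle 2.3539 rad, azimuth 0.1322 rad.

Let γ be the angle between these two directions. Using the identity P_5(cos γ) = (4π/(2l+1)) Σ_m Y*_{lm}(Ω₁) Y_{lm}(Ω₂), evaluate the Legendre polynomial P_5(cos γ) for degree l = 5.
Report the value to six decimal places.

-0.044701

Summing Y*_{l m}(θ₁,φ₁)·Y_{l m}(θ₂,φ₂) over m ∈ [−5, 5]; prefactor 4π/(2·5+1) = 1.142397:
  [-5]  conj(Y_{5,-5})(Ω₁) = -0.011560+0.075110i ; Y_{5,-5}(Ω₂) = +0.065512-0.050950i ; Δ = +0.003070+0.005510i
  [-4]  conj(Y_{5,-4})(Ω₁) = +0.047263+0.243133i ; Y_{5,-4}(Ω₂) = -0.225561+0.131796i ; Δ = -0.042705-0.048612i
  [-3]  conj(Y_{5,-3})(Ω₁) = +0.217156+0.365000i ; Y_{5,-3}(Ω₂) = +0.395231-0.165519i ; Δ = +0.146241+0.108316i
  [-2]  conj(Y_{5,-2})(Ω₁) = +0.248167+0.204571i ; Y_{5,-2}(Ω₂) = -0.285854+0.077392i ; Δ = -0.086772-0.039271i
  [-1]  conj(Y_{5,-1})(Ω₁) = -0.134246-0.048199i ; Y_{5,-1}(Ω₂) = -0.172348+0.022918i ; Δ = +0.024242+0.005230i
  [+0]  conj(Y_{5,0})(Ω₁) = -0.364390-0.000000i ; Y_{5,0}(Ω₂) = +0.349300+0.000000i ; Δ = -0.127281-0.000000i
  [+1]  conj(Y_{5,1})(Ω₁) = +0.134246-0.048199i ; Y_{5,1}(Ω₂) = +0.172348+0.022918i ; Δ = +0.024242-0.005230i
  [+2]  conj(Y_{5,2})(Ω₁) = +0.248167-0.204571i ; Y_{5,2}(Ω₂) = -0.285854-0.077392i ; Δ = -0.086772+0.039271i
  [+3]  conj(Y_{5,3})(Ω₁) = -0.217156+0.365000i ; Y_{5,3}(Ω₂) = -0.395231-0.165519i ; Δ = +0.146241-0.108316i
  [+4]  conj(Y_{5,4})(Ω₁) = +0.047263-0.243133i ; Y_{5,4}(Ω₂) = -0.225561-0.131796i ; Δ = -0.042705+0.048612i
  [+5]  conj(Y_{5,5})(Ω₁) = +0.011560+0.075110i ; Y_{5,5}(Ω₂) = -0.065512-0.050950i ; Δ = +0.003070-0.005510i
Σ over m = -0.039129+0.000000i; ×(4π/11) → -0.044701+0.000000i. Real part: -0.044701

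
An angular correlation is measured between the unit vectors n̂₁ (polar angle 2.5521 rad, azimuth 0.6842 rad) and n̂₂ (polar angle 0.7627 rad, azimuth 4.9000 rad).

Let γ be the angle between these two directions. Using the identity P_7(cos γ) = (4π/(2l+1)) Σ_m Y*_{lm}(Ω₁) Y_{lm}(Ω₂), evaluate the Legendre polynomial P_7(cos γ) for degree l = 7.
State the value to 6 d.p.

0.175105

Term-by-term m-sum for l=7 (normalisation 4π/15 = 0.837758):
  m=-7: (0.00063 - 0.00818j) × (-0.03633 - 0.00957j) = -0.00010 + 0.00029j  (running Σ = -0.00010 + 0.00029j)
  m=-6: (0.02620 + 0.03771j) × (-0.06333 + 0.13276j) = -0.00667 + 0.00109j  (running Σ = -0.00677 + 0.00138j)
  m=-5: (-0.14951 - 0.04290j) × (0.26989 + 0.19792j) = -0.03186 - 0.04117j  (running Σ = -0.03863 - 0.03979j)
  m=-4: (0.32040 - 0.13728j) × (0.33550 - 0.31283j) = 0.06455 - 0.14629j  (running Σ = 0.02592 - 0.18607j)
  m=-3: (-0.22607 + 0.43233j) × (-0.14738 - 0.23360j) = 0.13431 - 0.01091j  (running Σ = 0.16023 - 0.19698j)
  m=-2: (-0.05869 - 0.28601j) × (0.17218 - 0.06782j) = -0.02950 - 0.04527j  (running Σ = 0.13073 - 0.24225j)
  m=-1: (-0.17965 - 0.14653j) × (-0.06923 - 0.36468j) = -0.04100 + 0.07566j  (running Σ = 0.08973 - 0.16659j)
  m=0: (0.37935 + 0.00000j) × (0.07791 + 0.00000j) = 0.02956 + 0.00000j  (running Σ = 0.11929 - 0.16659j)
  m=1: (0.17965 - 0.14653j) × (0.06923 - 0.36468j) = -0.04100 - 0.07566j  (running Σ = 0.07829 - 0.24225j)
  m=2: (-0.05869 + 0.28601j) × (0.17218 + 0.06782j) = -0.02950 + 0.04527j  (running Σ = 0.04879 - 0.19698j)
  m=3: (0.22607 + 0.43233j) × (0.14738 - 0.23360j) = 0.13431 + 0.01091j  (running Σ = 0.18309 - 0.18607j)
  m=4: (0.32040 + 0.13728j) × (0.33550 + 0.31283j) = 0.06455 + 0.14629j  (running Σ = 0.24764 - 0.03979j)
  m=5: (0.14951 - 0.04290j) × (-0.26989 + 0.19792j) = -0.03186 + 0.04117j  (running Σ = 0.21578 + 0.00138j)
  m=6: (0.02620 - 0.03771j) × (-0.06333 - 0.13276j) = -0.00667 - 0.00109j  (running Σ = 0.20912 + 0.00029j)
  m=7: (-0.00063 - 0.00818j) × (0.03633 - 0.00957j) = -0.00010 - 0.00029j  (running Σ = 0.20902 - 0.00000j)
Σ over m = 0.20902 - 0.00000j; ×(4π/15) → 0.17511 - 0.00000j. Real part: 0.175105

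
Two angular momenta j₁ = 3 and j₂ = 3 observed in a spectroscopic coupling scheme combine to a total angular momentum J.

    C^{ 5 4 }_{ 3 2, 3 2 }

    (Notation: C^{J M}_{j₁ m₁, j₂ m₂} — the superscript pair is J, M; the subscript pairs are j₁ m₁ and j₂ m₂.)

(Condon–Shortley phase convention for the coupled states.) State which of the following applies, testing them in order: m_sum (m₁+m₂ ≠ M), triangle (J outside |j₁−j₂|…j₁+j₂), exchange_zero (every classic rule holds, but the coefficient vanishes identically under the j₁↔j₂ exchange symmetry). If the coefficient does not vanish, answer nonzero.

m-sum: m₁+m₂ = 2+2 = 4, M = 4  ✓
triangle: |j₁−j₂| = 0 ≤ J = 5 ≤ j₁+j₂ = 6  ✓
exchange: j₁=j₂ and m₁=m₂, and (−1)^(j₁+j₂−J) = (−1)^1 = −1 forces ⟨j₁m₁;j₂m₂|JM⟩ = −⟨j₂m₂;j₁m₁|JM⟩ = −⟨j₁m₁;j₂m₂|JM⟩ ⇒ the coefficient vanishes identically
Racah sum check: Σ_k collapses to 0 ⇒ CG = 0

exchange_zero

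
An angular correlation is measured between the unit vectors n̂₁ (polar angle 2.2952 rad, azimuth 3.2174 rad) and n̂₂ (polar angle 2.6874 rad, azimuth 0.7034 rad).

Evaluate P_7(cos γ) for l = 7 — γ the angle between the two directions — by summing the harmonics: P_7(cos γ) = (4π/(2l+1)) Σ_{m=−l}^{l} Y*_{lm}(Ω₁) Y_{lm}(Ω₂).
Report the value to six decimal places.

Expand P_7 via completeness: Σ_{m} conj(Y_{7,m}) at Ω₁ times Y_{7,m} at Ω₂ —
  m=-7: Y*=(-0.056977, -0.033434)  Y=(0.000328, 0.001530)  product (0.000032, -0.000098)
  m=-6: Y*=(-0.196489, -0.096092)  Y=(0.005664, -0.010569)  product (-0.002129, 0.001532)
  m=-5: Y*=(-0.378132, -0.150609)  Y=(-0.052707, 0.020772)  product (0.023059, 0.000084)
  m=-4: Y*=(-0.395494, -0.123741)  Y=(0.173434, 0.059017)  product (-0.061289, -0.044802)
  m=-3: Y*=(-0.072182, -0.016705)  Y=(-0.206117, -0.344321)  product (0.009126, 0.028297)
  m=-2: Y*=(0.329290, 0.050311)  Y=(-0.085807, 0.518526)  product (-0.054343, 0.166428)
  m=-1: Y*=(0.231077, 0.017551)  Y=(0.152387, -0.129242)  product (0.037481, -0.027190)
  m=+0: Y*=(-0.272302, -0.000000)  Y=(0.406730, 0.000000)  product (-0.110753, -0.000000)
  m=+1: Y*=(-0.231077, 0.017551)  Y=(-0.152387, -0.129242)  product (0.037481, 0.027190)
  m=+2: Y*=(0.329290, -0.050311)  Y=(-0.085807, -0.518526)  product (-0.054343, -0.166428)
  m=+3: Y*=(0.072182, -0.016705)  Y=(0.206117, -0.344321)  product (0.009126, -0.028297)
  m=+4: Y*=(-0.395494, 0.123741)  Y=(0.173434, -0.059017)  product (-0.061289, 0.044802)
  m=+5: Y*=(0.378132, -0.150609)  Y=(0.052707, 0.020772)  product (0.023059, -0.000084)
  m=+6: Y*=(-0.196489, 0.096092)  Y=(0.005664, 0.010569)  product (-0.002129, -0.001532)
  m=+7: Y*=(0.056977, -0.033434)  Y=(-0.000328, 0.001530)  product (0.000032, 0.000098)
Total Σ_m = (-0.206878, -0.000000). Multiply by 0.837758: (-0.173314, -0.000000). P_7(cos γ) = -0.173314

-0.173314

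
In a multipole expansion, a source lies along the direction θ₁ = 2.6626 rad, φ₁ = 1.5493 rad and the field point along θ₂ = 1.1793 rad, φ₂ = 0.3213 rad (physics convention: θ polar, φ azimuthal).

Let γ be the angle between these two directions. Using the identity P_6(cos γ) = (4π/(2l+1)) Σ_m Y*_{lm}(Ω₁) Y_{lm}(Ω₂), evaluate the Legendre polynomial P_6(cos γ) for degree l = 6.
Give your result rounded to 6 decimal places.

Summing Y*_{l m}(θ₁,φ₁)·Y_{l m}(θ₂,φ₂) over m ∈ [−6, 6]; prefactor 4π/(2·6+1) = 0.966644:
  term(m=-6) = +0.000652+0.001234i   from Y*(Ω₁)=-0.004592+0.000596i, Y(Ω₂)=-0.105298-0.282310i
  term(m=-5) = -0.013171+0.001899i   from Y*(Ω₁)=-0.003313-0.030705i, Y(Ω₂)=-0.015380-0.430596i
  term(m=-4) = +0.003833-0.018945i   from Y*(Ω₁)=+0.122911-0.010595i, Y(Ω₂)=+0.044141-0.150333i
  term(m=-3) = -0.075355-0.045417i   from Y*(Ω₁)=+0.020655+0.319849i, Y(Ω₂)=-0.156557+0.225486i
  term(m=-2) = +0.100115-0.081889i   from Y*(Ω₁)=-0.504085+0.021685i, Y(Ω₂)=-0.205215+0.153623i
  term(m=-1) = -0.020187-0.056564i   from Y*(Ω₁)=-0.006672-0.310317i, Y(Ω₂)=+0.183591-0.061105i
  term(m=+0) = -0.084629-0.000000i   from Y*(Ω₁)=-0.307947-0.000000i, Y(Ω₂)=+0.274818+0.000000i
  term(m=+1) = -0.020187+0.056564i   from Y*(Ω₁)=+0.006672-0.310317i, Y(Ω₂)=-0.183591-0.061105i
  term(m=+2) = +0.100115+0.081889i   from Y*(Ω₁)=-0.504085-0.021685i, Y(Ω₂)=-0.205215-0.153623i
  term(m=+3) = -0.075355+0.045417i   from Y*(Ω₁)=-0.020655+0.319849i, Y(Ω₂)=+0.156557+0.225486i
  term(m=+4) = +0.003833+0.018945i   from Y*(Ω₁)=+0.122911+0.010595i, Y(Ω₂)=+0.044141+0.150333i
  term(m=+5) = -0.013171-0.001899i   from Y*(Ω₁)=+0.003313-0.030705i, Y(Ω₂)=+0.015380-0.430596i
  term(m=+6) = +0.000652-0.001234i   from Y*(Ω₁)=-0.004592-0.000596i, Y(Ω₂)=-0.105298+0.282310i
Total Σ_m = -0.092857+0.000000i. Multiply by 0.966644: -0.089759+0.000000i. P_6(cos γ) = -0.089759

-0.089759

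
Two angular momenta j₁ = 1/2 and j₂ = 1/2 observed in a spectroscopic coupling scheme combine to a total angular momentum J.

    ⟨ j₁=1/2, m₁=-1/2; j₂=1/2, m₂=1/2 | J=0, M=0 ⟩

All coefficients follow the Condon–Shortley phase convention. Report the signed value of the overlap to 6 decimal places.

−√(1/2) = -0.707107

triangle: 1!*0!*0!/2! = 1/2
(j±m)!: 0!*1!*1!*0!*0!*0! = 1
prefactor² = (2J+1)*Δ*N² = 1/2
  k=1: −1/(1!*0!*0!*0!*0!*0!) = -1
Σ = -1  ⇒  CG² = 1/2*(-1)² = 1/2
CG = −√(1/2) = -0.707107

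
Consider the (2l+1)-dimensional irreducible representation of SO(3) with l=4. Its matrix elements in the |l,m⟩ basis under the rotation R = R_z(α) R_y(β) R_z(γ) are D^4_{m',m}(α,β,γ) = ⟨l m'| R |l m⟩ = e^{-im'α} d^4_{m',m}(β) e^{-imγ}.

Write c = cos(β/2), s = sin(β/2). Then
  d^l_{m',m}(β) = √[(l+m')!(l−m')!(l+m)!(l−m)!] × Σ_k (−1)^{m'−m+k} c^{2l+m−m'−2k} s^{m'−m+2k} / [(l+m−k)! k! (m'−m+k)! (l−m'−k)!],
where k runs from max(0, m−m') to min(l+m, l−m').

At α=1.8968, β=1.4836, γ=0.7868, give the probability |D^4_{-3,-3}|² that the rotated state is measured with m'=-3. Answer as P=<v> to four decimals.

P=0.1813

Split into d^4_{-3,-3}(β=1.4836) × two z-phases.
With c≡cos(β/2)=0.737254 and s≡sin(β/2)=0.675616, N=[1·5040·1·5040]^{1/2}=5040.000000
Admissible k: 0..1 (factorial args all ≥0)
  k=0: (−1)^0·5040.0000/(5040)·0.7373^8·0.6756^0 = +0.087284
  k=1: (−1)^1·5040.0000/(720)·0.7373^6·0.6756^2 = -0.513097
d^4_{-3,-3}(1.4836) = +0.087284 -0.513097 = -0.425813
|D^4_{-3,-3}|² = |d^4_{-3,-3}(β)|² = (-0.425813)² = 0.181317 (the z-rotation phases have unit modulus)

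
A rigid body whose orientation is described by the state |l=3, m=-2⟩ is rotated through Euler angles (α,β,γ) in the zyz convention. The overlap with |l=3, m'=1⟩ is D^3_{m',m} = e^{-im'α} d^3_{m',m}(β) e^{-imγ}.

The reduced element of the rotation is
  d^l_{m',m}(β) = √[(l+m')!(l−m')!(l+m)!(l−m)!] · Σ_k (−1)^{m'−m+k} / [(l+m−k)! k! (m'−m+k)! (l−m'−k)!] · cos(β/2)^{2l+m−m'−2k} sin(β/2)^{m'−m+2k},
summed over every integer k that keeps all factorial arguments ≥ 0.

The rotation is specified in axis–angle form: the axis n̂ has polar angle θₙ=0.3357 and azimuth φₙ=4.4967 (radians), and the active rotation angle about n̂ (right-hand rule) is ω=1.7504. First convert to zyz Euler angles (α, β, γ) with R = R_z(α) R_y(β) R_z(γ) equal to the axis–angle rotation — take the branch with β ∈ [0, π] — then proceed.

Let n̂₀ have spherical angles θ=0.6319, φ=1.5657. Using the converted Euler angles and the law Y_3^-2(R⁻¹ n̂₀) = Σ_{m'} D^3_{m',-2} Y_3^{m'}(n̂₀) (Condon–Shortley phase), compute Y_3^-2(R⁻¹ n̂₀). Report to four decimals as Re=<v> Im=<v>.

Axis–angle → zyz. n̂ = (sinθₙcosφₙ, sinθₙsinφₙ, cosθₙ) = (-0.070505, -0.321797, +0.944180), ω = 1.7504.
R = I cosω + sinω [n̂]ₓ + (1−cosω) n̂n̂ᵀ gives
  R = [-0.172781, -0.902251, -0.395082; +0.955734, -0.056588, -0.288740; +0.238160, -0.427482, +0.872089]
β = atan2(√(R₁₃²+R₂₃²), R₃₃) = 0.511341; α = atan2(R₂₃, R₁₃) mod 2π = 3.772716; γ = atan2(R₃₂, −R₃₁) mod 2π = 4.204094
Need the full column D^3_{m',-2} for m'=−3..3 at α=3.7727, β=0.5113, γ=4.2041.
cos(β/2)=0.967494, sin(β/2)=0.252894
d^3_{-3,-2}: single k=1 term ⇒ +0.525117;  D = +0.335880+0.403649i
d^3_{-2,-2}: k∈[0..1] ⇒ +0.820143 -0.280182 = +0.539960;  D = -0.523750-0.131315i
d^3_{-1,-2}: k∈[0..1] ⇒ -0.677923 +0.092638 = -0.585284;  D = -0.542338+0.220062i
d^3_{0,-2}: k∈[0..1] ⇒ +0.306924 -0.020971 = +0.285954;  D = -0.150489+0.243152i
d^3_{1,-2}: k∈[0..1] ⇒ -0.092638 +0.003165 = -0.089474;  D = +0.006875+0.089209i
d^3_{2,-2}: k∈[0..1] ⇒ +0.019144 -0.000262 = +0.018882;  D = +0.012280+0.014343i
d^3_{3,-2}: single k=0 term ⇒ -0.002451;  D = +0.002386+0.000563i
Y_3^{m'}(θ=0.6319,φ=1.5657) and Σ D·Y over m':
  (+0.3359+0.4036i)·(-0.0013+0.0860i)  (-0.5237-0.1313i)·(-0.2877-0.0029i)  (-0.5423+0.2201i)·(+0.0022-0.4306i)  (-0.1505+0.2432i)·(+0.0769+0.0000i)  (+0.0069+0.0892i)·(-0.0022-0.4306i)  (+0.0123+0.0143i)·(-0.2877+0.0029i)  (+0.0024+0.0006i)·(+0.0013+0.0860i)
Y_3^-2(R⁻¹ n̂) = +0.231912+0.313319i

Re=0.2319 Im=0.3133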